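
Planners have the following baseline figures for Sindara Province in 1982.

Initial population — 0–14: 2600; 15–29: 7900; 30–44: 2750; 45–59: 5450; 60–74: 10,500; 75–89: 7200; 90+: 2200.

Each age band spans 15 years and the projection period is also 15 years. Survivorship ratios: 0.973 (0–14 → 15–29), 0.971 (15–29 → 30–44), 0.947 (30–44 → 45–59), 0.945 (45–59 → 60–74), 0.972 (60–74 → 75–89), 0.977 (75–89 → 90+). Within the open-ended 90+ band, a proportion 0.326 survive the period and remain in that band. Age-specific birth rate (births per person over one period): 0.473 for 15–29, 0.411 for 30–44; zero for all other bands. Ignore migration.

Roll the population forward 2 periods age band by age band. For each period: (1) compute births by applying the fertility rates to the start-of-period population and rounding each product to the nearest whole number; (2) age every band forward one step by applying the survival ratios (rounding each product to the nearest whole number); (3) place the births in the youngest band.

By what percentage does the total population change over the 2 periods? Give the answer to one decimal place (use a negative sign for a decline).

0.4

Call the groups 1 to 7, youngest first.
[period 1]
Births: 7900 × 0.473 = 3737 ; 2750 × 0.411 = 1130 ⇒ total 4867
Group 2: 2600 × 0.973 = 2530
Group 3: 7900 × 0.971 = 7671
Group 4: 2750 × 0.947 = 2604
Group 5: 5450 × 0.945 = 5150
Group 6: 10500 × 0.972 = 10206
Group 7: 7200 × 0.977 + 2200 × 0.326 = 7034 + 717 = 7751
Giving 4867 / 2530 / 7671 / 2604 / 5150 / 10206 / 7751.
[period 2]
Births: 2530 × 0.473 = 1197 ; 7671 × 0.411 = 3153 ⇒ total 4350
Group 2: 4867 × 0.973 = 4736
Group 3: 2530 × 0.971 = 2457
Group 4: 7671 × 0.947 = 7264
Group 5: 2604 × 0.945 = 2461
Group 6: 5150 × 0.972 = 5006
Group 7: 10206 × 0.977 + 7751 × 0.326 = 9971 + 2527 = 12498
Giving 4350 / 4736 / 2457 / 7264 / 2461 / 5006 / 12498.
Total: 38600 → 38772; change = 172; percentage change = 0.4%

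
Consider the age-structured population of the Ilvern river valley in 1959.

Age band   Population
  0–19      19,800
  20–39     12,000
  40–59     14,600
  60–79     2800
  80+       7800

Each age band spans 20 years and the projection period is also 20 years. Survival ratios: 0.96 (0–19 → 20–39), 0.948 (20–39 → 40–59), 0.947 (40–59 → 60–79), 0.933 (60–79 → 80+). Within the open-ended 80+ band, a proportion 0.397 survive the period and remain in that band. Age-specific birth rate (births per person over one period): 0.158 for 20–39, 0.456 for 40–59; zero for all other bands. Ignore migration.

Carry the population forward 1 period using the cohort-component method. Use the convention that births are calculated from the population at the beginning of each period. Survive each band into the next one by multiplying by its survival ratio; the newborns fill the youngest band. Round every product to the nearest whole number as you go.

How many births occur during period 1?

8554

— Period 1 —
Births: 12000 × 0.158 = 1896, 14600 × 0.456 = 6658 — total 8554
20–39: 19800 × 0.96 = 19008
40–59: 12000 × 0.948 = 11376
60–79: 14600 × 0.947 = 13826
80+: 2800 × 0.933 + 7800 × 0.397 = 2612 + 3097 = 5709
Giving 8554 / 19008 / 11376 / 13826 / 5709.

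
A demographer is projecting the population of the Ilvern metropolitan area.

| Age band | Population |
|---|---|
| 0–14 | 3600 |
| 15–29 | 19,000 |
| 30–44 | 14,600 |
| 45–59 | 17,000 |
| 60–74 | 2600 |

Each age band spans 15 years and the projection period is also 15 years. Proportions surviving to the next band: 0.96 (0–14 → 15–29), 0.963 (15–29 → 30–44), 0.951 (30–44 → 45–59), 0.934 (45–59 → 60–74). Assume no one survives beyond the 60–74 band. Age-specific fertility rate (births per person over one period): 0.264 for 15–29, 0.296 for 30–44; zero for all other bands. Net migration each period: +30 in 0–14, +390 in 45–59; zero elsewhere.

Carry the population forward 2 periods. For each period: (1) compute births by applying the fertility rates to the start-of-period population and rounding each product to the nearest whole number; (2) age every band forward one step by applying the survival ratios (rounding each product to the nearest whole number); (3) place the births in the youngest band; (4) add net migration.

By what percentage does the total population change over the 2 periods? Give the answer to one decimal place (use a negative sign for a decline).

-12.3

Numbering the bands 1..5 from youngest to oldest:
— Period 1 —
Births: 19000 × 0.264 = 5016, 14600 × 0.296 = 4322 ⇒ total 9338
Band 2: 3600 × 0.96 = 3456
Band 3: 19000 × 0.963 = 18297
Band 4: 14600 × 0.951 = 13885
Band 5: 17000 × 0.934 = 15878
Net migration: Band 1 + 30 → 9368; Band 4 + 390 → 14275
End of period: [9368, 3456, 18297, 14275, 15878]
— Period 2 —
Births: 3456 × 0.264 = 912, 18297 × 0.296 = 5416 ⇒ total 6328
Band 2: 9368 × 0.96 = 8993
Band 3: 3456 × 0.963 = 3328
Band 4: 18297 × 0.951 = 17400
Band 5: 14275 × 0.934 = 13333
Net migration: Band 1 + 30 → 6358; Band 4 + 390 → 17790
End of period: [6358, 8993, 3328, 17790, 13333]
Total: 56800 → 49802; change = -6998; percentage change = -12.3%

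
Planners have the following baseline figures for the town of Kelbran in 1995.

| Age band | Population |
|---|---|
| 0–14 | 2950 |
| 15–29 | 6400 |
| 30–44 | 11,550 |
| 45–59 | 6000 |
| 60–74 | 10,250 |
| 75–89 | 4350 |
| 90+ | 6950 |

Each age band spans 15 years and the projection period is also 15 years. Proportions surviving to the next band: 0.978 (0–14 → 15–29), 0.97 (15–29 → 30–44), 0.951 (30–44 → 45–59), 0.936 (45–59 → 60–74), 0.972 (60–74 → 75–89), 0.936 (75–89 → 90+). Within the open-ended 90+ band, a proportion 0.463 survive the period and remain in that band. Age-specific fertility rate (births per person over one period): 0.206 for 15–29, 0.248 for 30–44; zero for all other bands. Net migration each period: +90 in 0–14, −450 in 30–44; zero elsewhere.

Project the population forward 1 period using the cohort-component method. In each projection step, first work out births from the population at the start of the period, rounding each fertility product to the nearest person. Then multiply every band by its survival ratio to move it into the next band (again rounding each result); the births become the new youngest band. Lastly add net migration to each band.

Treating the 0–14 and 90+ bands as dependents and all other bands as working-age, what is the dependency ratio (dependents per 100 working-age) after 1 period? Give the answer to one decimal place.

32.8

Numbering the bands 1..7 from youngest to oldest:
Period 1:
Births: 6400 * 0.206 = 1318 ; 11550 * 0.248 = 2864 ⇒ total 4182
Band 2: 2950 * 0.978 = 2885
Band 3: 6400 * 0.97 = 6208
Band 4: 11550 * 0.951 = 10984
Band 5: 6000 * 0.936 = 5616
Band 6: 10250 * 0.972 = 9963
Band 7: 4350 * 0.936 + 6950 * 0.463 = 4072 + 3218 = 7290
Net migration: Band 1 + 90 → 4272; Band 3 − 450 → 5758
Population now: 0–14=4272, 15–29=2885, 30–44=5758, 45–59=10984, 60–74=5616, 75–89=9963, 90+=7290
Dependents (band 0–14 + band 90+) = 4272 + 7290 = 11562; working-age = 35206; ratio = 11562/35206 × 100 = 32.8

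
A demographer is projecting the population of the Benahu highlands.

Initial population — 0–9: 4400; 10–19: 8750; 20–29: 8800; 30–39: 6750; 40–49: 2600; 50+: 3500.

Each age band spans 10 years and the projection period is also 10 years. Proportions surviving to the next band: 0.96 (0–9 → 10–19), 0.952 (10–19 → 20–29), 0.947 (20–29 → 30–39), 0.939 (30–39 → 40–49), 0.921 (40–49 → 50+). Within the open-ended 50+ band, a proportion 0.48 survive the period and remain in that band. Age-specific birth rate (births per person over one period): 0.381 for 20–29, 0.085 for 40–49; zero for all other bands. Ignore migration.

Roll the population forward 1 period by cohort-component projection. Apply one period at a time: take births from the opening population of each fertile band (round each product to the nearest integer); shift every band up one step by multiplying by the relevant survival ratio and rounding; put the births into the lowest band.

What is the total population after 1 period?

34875

[period 1]
Births: 8800 × 0.381 = 3353  |  2600 × 0.085 = 221 → 3574
10–19: 4400 × 0.96 = 4224
20–29: 8750 × 0.952 = 8330
30–39: 8800 × 0.947 = 8334
40–49: 6750 × 0.939 = 6338
50+: 2600 × 0.921 + 3500 × 0.48 = 2395 + 1680 = 4075
Giving 3574 / 4224 / 8330 / 8334 / 6338 / 4075.
Total after period 1: 3574 + 4224 + 8330 + 8334 + 6338 + 4075 = 34875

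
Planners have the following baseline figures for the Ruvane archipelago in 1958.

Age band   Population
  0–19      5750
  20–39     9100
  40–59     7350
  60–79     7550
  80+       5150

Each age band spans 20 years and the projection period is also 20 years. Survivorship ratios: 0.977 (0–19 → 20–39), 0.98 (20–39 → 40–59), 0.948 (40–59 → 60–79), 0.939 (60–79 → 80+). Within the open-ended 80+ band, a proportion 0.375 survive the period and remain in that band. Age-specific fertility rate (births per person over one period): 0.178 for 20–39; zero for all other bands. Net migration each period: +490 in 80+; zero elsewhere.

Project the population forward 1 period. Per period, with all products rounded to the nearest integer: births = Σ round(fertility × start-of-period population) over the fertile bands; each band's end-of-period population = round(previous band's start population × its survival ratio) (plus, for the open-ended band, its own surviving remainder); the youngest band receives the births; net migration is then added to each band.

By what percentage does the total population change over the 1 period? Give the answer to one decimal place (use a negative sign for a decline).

[period 1]
Births: 9100 * 0.178 = 1620
20–39: 5750 * 0.977 = 5618
40–59: 9100 * 0.98 = 8918
60–79: 7350 * 0.948 = 6968
80+: 7550 * 0.939 + 5150 * 0.375 = 7089 + 1931 = 9020
Net migration: 80+ + 490 → 9510
Giving 1620 / 5618 / 8918 / 6968 / 9510.
Total: 34900 → 32634; change = -2266; percentage change = -6.5%

-6.5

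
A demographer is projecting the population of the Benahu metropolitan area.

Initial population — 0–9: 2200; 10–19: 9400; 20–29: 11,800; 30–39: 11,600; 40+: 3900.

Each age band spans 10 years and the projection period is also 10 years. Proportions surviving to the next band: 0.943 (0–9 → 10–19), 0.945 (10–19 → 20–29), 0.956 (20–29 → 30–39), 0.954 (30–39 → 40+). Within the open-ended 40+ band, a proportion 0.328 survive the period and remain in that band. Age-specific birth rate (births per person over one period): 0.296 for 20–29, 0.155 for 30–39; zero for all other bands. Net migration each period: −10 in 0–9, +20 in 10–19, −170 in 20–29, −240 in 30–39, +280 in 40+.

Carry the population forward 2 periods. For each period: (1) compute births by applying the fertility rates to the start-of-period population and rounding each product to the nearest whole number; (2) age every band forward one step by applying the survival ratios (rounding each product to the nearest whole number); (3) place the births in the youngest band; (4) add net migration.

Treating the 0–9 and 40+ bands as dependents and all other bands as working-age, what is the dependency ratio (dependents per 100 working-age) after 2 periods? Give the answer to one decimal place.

Call the groups 1 to 5, youngest first.
After projecting period 1:
Births: 11800 × 0.296 = 3493  |  11600 × 0.155 = 1798 → 5291
Group 2: 2200 × 0.943 = 2075
Group 3: 9400 × 0.945 = 8883
Group 4: 11800 × 0.956 = 11281
Group 5: 11600 × 0.954 + 3900 × 0.328 = 11066 + 1279 = 12345
Net migration: Group 1 − 10 → 5281; Group 2 + 20 → 2095; Group 3 − 170 → 8713; Group 4 − 240 → 11041; Group 5 + 280 → 12625
Population now: 0–9=5281, 10–19=2095, 20–29=8713, 30–39=11041, 40+=12625
After projecting period 2:
Births: 8713 × 0.296 = 2579  |  11041 × 0.155 = 1711 → 4290
Group 2: 5281 × 0.943 = 4980
Group 3: 2095 × 0.945 = 1980
Group 4: 8713 × 0.956 = 8330
Group 5: 11041 × 0.954 + 12625 × 0.328 = 10533 + 4141 = 14674
Net migration: Group 1 − 10 → 4280; Group 2 + 20 → 5000; Group 3 − 170 → 1810; Group 4 − 240 → 8090; Group 5 + 280 → 14954
Population now: 0–9=4280, 10–19=5000, 20–29=1810, 30–39=8090, 40+=14954
Dependents (band 0–9 + band 40+) = 4280 + 14954 = 19234; working-age = 14900; ratio = 19234/14900 × 100 = 129.1

129.1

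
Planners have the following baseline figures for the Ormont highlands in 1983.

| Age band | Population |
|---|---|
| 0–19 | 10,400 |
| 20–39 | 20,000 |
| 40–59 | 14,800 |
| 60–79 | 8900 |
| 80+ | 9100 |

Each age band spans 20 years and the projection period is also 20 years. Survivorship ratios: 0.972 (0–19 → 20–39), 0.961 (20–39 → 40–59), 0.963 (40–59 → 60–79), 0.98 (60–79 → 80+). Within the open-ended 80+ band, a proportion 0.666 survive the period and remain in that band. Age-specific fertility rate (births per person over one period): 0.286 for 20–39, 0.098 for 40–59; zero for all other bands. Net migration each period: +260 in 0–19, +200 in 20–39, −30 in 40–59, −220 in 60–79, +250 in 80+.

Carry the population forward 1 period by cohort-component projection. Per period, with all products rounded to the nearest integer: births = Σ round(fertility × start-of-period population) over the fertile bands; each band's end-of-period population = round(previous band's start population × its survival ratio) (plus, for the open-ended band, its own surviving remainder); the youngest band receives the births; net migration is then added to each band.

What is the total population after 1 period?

Let group 1 be 0–19 through group 5 = 80+.
Period 1:
Births: 20000 * 0.286 = 5720  |  14800 * 0.098 = 1450 ⇒ total 7170
Group 2: 10400 * 0.972 = 10109
Group 3: 20000 * 0.961 = 19220
Group 4: 14800 * 0.963 = 14252
Group 5: 8900 * 0.98 + 9100 * 0.666 = 8722 + 6061 = 14783
Net migration: Group 1 + 260 → 7430; Group 2 + 200 → 10309; Group 3 − 30 → 19190; Group 4 − 220 → 14032; Group 5 + 250 → 15033
Giving 7430 / 10309 / 19190 / 14032 / 15033.
Total after period 1: 7430 + 10309 + 19190 + 14032 + 15033 = 65994

65994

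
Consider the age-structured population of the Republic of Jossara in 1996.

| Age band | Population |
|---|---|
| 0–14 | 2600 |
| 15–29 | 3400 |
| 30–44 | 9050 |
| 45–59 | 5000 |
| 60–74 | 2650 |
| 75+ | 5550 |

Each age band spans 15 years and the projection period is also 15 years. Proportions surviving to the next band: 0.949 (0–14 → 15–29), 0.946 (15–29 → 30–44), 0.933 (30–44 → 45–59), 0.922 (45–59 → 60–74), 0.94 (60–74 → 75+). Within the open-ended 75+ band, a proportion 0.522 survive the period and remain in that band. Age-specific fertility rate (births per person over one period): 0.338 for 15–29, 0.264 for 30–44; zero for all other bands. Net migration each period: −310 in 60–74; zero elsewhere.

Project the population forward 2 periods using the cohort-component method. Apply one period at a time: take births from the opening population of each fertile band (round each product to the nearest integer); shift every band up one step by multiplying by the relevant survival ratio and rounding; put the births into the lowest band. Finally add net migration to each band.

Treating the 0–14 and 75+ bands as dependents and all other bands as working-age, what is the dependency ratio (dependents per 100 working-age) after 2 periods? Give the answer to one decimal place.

52.8

— Period 1 —
Births: 3400 * 0.338 = 1149  |  9050 * 0.264 = 2389 → total 3538
15–29: 2600 * 0.949 = 2467
30–44: 3400 * 0.946 = 3216
45–59: 9050 * 0.933 = 8444
60–74: 5000 * 0.922 = 4610
75+: 2650 * 0.94 + 5550 * 0.522 = 2491 + 2897 = 5388
Net migration: 60–74 − 310 → 4300
Giving 3538 / 2467 / 3216 / 8444 / 4300 / 5388.
— Period 2 —
Births: 2467 * 0.338 = 834  |  3216 * 0.264 = 849 → total 1683
15–29: 3538 * 0.949 = 3358
30–44: 2467 * 0.946 = 2334
45–59: 3216 * 0.933 = 3001
60–74: 8444 * 0.922 = 7785
75+: 4300 * 0.94 + 5388 * 0.522 = 4042 + 2813 = 6855
Net migration: 60–74 − 310 → 7475
Giving 1683 / 3358 / 2334 / 3001 / 7475 / 6855.
Dependents (band 0–14 + band 75+) = 1683 + 6855 = 8538; working-age = 16168; ratio = 8538/16168 × 100 = 52.8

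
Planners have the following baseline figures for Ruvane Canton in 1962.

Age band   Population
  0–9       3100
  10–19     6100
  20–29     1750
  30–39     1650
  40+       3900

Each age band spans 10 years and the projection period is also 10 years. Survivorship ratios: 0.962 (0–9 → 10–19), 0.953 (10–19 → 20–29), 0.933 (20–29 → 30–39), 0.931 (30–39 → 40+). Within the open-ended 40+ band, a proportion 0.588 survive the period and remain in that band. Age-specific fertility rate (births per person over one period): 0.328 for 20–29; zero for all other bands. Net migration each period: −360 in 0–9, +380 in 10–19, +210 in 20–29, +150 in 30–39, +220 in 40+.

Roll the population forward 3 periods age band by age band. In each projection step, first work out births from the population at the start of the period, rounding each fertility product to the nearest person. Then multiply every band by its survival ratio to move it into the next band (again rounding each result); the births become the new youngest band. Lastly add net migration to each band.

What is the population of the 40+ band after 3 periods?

8096

— Period 1 —
Births: 1750 × 0.328 = 574
10–19: 3100 × 0.962 = 2982
20–29: 6100 × 0.953 = 5813
30–39: 1750 × 0.933 = 1633
40+: 1650 × 0.931 + 3900 × 0.588 = 1536 + 2293 = 3829
Net migration: 0–9 − 360 → 214; 10–19 + 380 → 3362; 20–29 + 210 → 6023; 30–39 + 150 → 1783; 40+ + 220 → 4049
Population now: 0–9=214, 10–19=3362, 20–29=6023, 30–39=1783, 40+=4049
— Period 2 —
Births: 6023 × 0.328 = 1976
10–19: 214 × 0.962 = 206
20–29: 3362 × 0.953 = 3204
30–39: 6023 × 0.933 = 5619
40+: 1783 × 0.931 + 4049 × 0.588 = 1660 + 2381 = 4041
Net migration: 0–9 − 360 → 1616; 10–19 + 380 → 586; 20–29 + 210 → 3414; 30–39 + 150 → 5769; 40+ + 220 → 4261
Population now: 0–9=1616, 10–19=586, 20–29=3414, 30–39=5769, 40+=4261
— Period 3 —
Births: 3414 × 0.328 = 1120
10–19: 1616 × 0.962 = 1555
20–29: 586 × 0.953 = 558
30–39: 3414 × 0.933 = 3185
40+: 5769 × 0.931 + 4261 × 0.588 = 5371 + 2505 = 7876
Net migration: 0–9 − 360 → 760; 10–19 + 380 → 1935; 20–29 + 210 → 768; 30–39 + 150 → 3335; 40+ + 220 → 8096
Population now: 0–9=760, 10–19=1935, 20–29=768, 30–39=3335, 40+=8096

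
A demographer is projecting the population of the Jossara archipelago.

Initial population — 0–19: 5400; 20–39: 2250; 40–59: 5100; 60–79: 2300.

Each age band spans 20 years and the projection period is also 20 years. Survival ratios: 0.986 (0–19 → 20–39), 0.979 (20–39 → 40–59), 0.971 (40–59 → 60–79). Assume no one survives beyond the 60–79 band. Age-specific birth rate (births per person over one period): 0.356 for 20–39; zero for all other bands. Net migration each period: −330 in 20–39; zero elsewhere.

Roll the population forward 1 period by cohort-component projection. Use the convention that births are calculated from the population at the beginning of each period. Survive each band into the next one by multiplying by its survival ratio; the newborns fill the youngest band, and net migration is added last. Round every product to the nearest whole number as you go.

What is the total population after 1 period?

12950

(Groups numbered youngest = 1 to oldest = 4.)
[period 1]
Births: 2250 * 0.356 = 801
Group 2: 5400 * 0.986 = 5324
Group 3: 2250 * 0.979 = 2203
Group 4: 5100 * 0.971 = 4952
Net migration: Group 2 − 330 → 4994
Population now: 0–19=801, 20–39=4994, 40–59=2203, 60–79=4952
Total after period 1: 801 + 4994 + 2203 + 4952 = 12950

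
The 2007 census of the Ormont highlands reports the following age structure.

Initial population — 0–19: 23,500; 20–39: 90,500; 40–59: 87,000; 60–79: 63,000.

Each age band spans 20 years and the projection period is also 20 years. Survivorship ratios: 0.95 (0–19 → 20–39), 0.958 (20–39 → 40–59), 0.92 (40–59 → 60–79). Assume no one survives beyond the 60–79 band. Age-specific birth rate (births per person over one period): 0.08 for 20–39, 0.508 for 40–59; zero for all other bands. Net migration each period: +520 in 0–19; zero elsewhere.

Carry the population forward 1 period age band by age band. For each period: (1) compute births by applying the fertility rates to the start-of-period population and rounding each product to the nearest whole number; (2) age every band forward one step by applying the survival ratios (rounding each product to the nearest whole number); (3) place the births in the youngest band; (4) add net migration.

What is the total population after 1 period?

Period 1.
Births: 90500 * 0.08 = 7240 ; 87000 * 0.508 = 44196 ⇒ total 51436
20–39: 23500 * 0.95 = 22325
40–59: 90500 * 0.958 = 86699
60–79: 87000 * 0.92 = 80040
Net migration: 0–19 + 520 → 51956
Population now: 0–19=51956, 20–39=22325, 40–59=86699, 60–79=80040
Total after period 1: 51956 + 22325 + 86699 + 80040 = 241020

241020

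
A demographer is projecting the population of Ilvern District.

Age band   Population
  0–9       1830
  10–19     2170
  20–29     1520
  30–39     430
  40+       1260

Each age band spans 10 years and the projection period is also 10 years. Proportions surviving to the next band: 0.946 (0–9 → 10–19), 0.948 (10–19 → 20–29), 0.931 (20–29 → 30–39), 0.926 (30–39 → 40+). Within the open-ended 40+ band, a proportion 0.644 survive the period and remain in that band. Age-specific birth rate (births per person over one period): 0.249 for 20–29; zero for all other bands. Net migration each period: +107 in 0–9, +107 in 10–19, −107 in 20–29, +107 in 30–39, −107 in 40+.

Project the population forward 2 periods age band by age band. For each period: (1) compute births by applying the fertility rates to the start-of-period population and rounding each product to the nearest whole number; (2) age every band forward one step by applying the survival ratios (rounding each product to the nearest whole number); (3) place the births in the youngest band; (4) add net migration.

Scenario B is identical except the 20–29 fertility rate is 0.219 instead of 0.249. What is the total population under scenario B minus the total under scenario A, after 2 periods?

-102

After projecting period 1:
Births: 1520 × 0.249 = 378
10–19: 1830 × 0.946 = 1731
20–29: 2170 × 0.948 = 2057
30–39: 1520 × 0.931 = 1415
40+: 430 × 0.926 + 1260 × 0.644 = 398 + 811 = 1209
Net migration: 0–9 + 107 → 485; 10–19 + 107 → 1838; 20–29 − 107 → 1950; 30–39 + 107 → 1522; 40+ − 107 → 1102
End of period: [485, 1838, 1950, 1522, 1102]
After projecting period 2:
Births: 1950 × 0.249 = 486
10–19: 485 × 0.946 = 459
20–29: 1838 × 0.948 = 1742
30–39: 1950 × 0.931 = 1815
40+: 1522 × 0.926 + 1102 × 0.644 = 1409 + 710 = 2119
Net migration: 0–9 + 107 → 593; 10–19 + 107 → 566; 20–29 − 107 → 1635; 30–39 + 107 → 1922; 40+ − 107 → 2012
End of period: [593, 566, 1635, 1922, 2012]
Scenario A total after 2 periods: 6728
Scenario B projection —
After projecting period 1:
Births: 1520 × 0.219 = 333
10–19: 1830 × 0.946 = 1731
20–29: 2170 × 0.948 = 2057
30–39: 1520 × 0.931 = 1415
40+: 430 × 0.926 + 1260 × 0.644 = 398 + 811 = 1209
Net migration: 0–9 + 107 → 440; 10–19 + 107 → 1838; 20–29 − 107 → 1950; 30–39 + 107 → 1522; 40+ − 107 → 1102
End of period: [440, 1838, 1950, 1522, 1102]
After projecting period 2:
Births: 1950 × 0.219 = 427
10–19: 440 × 0.946 = 416
20–29: 1838 × 0.948 = 1742
30–39: 1950 × 0.931 = 1815
40+: 1522 × 0.926 + 1102 × 0.644 = 1409 + 710 = 2119
Net migration: 0–9 + 107 → 534; 10–19 + 107 → 523; 20–29 − 107 → 1635; 30–39 + 107 → 1922; 40+ − 107 → 2012
End of period: [534, 523, 1635, 1922, 2012]
Scenario B total after 2 periods: 6626
Difference B − A = 6626 − 6728 = -102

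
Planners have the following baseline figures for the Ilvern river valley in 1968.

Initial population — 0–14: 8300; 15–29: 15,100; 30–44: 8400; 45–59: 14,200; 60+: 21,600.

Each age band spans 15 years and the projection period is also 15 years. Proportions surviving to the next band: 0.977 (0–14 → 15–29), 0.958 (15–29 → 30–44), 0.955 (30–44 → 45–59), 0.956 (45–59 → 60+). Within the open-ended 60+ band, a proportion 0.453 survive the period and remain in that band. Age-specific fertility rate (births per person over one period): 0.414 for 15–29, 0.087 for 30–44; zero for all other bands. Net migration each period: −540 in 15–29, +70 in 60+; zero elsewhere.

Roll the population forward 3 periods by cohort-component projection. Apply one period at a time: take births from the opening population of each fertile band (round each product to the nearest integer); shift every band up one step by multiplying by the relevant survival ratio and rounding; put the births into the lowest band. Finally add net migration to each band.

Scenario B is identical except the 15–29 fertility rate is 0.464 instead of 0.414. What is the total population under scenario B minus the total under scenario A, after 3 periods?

Period 1:
Births: 15100 × 0.414 = 6251  |  8400 × 0.087 = 731 → 6982
15–29: 8300 × 0.977 = 8109
30–44: 15100 × 0.958 = 14466
45–59: 8400 × 0.955 = 8022
60+: 14200 × 0.956 + 21600 × 0.453 = 13575 + 9785 = 23360
Net migration: 15–29 − 540 → 7569; 60+ + 70 → 23430
Giving 6982 / 7569 / 14466 / 8022 / 23430.
Period 2:
Births: 7569 × 0.414 = 3134  |  14466 × 0.087 = 1259 → 4393
15–29: 6982 × 0.977 = 6821
30–44: 7569 × 0.958 = 7251
45–59: 14466 × 0.955 = 13815
60+: 8022 × 0.956 + 23430 × 0.453 = 7669 + 10614 = 18283
Net migration: 15–29 − 540 → 6281; 60+ + 70 → 18353
Giving 4393 / 6281 / 7251 / 13815 / 18353.
Period 3:
Births: 6281 × 0.414 = 2600  |  7251 × 0.087 = 631 → 3231
15–29: 4393 × 0.977 = 4292
30–44: 6281 × 0.958 = 6017
45–59: 7251 × 0.955 = 6925
60+: 13815 × 0.956 + 18353 × 0.453 = 13207 + 8314 = 21521
Net migration: 15–29 − 540 → 3752; 60+ + 70 → 21591
Giving 3231 / 3752 / 6017 / 6925 / 21591.
Scenario A total after 3 periods: 41516
Scenario B projection —
Period 1:
Births: 15100 × 0.464 = 7006  |  8400 × 0.087 = 731 → 7737
15–29: 8300 × 0.977 = 8109
30–44: 15100 × 0.958 = 14466
45–59: 8400 × 0.955 = 8022
60+: 14200 × 0.956 + 21600 × 0.453 = 13575 + 9785 = 23360
Net migration: 15–29 − 540 → 7569; 60+ + 70 → 23430
Giving 7737 / 7569 / 14466 / 8022 / 23430.
Period 2:
Births: 7569 × 0.464 = 3512  |  14466 × 0.087 = 1259 → 4771
15–29: 7737 × 0.977 = 7559
30–44: 7569 × 0.958 = 7251
45–59: 14466 × 0.955 = 13815
60+: 8022 × 0.956 + 23430 × 0.453 = 7669 + 10614 = 18283
Net migration: 15–29 − 540 → 7019; 60+ + 70 → 18353
Giving 4771 / 7019 / 7251 / 13815 / 18353.
Period 3:
Births: 7019 × 0.464 = 3257  |  7251 × 0.087 = 631 → 3888
15–29: 4771 × 0.977 = 4661
30–44: 7019 × 0.958 = 6724
45–59: 7251 × 0.955 = 6925
60+: 13815 × 0.956 + 18353 × 0.453 = 13207 + 8314 = 21521
Net migration: 15–29 − 540 → 4121; 60+ + 70 → 21591
Giving 3888 / 4121 / 6724 / 6925 / 21591.
Scenario B total after 3 periods: 43249
Difference B − A = 43249 − 41516 = 1733

1733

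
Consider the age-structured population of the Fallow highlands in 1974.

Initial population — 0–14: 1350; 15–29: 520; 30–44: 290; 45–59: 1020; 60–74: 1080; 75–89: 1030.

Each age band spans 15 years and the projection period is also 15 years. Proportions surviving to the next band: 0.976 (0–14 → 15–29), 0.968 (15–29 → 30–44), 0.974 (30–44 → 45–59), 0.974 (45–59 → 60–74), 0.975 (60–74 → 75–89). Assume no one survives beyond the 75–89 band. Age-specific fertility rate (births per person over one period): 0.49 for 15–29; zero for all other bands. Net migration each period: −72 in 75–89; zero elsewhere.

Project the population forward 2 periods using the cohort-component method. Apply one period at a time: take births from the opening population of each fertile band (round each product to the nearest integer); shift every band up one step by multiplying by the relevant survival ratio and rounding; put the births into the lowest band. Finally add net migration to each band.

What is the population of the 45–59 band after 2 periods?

490

— Period 1 —
Births: 520 × 0.49 = 255
15–29: 1350 × 0.976 = 1318
30–44: 520 × 0.968 = 503
45–59: 290 × 0.974 = 282
60–74: 1020 × 0.974 = 993
75–89: 1080 × 0.975 = 1053
Net migration: 75–89 − 72 → 981
Giving 255 / 1318 / 503 / 282 / 993 / 981.
— Period 2 —
Births: 1318 × 0.49 = 646
15–29: 255 × 0.976 = 249
30–44: 1318 × 0.968 = 1276
45–59: 503 × 0.974 = 490
60–74: 282 × 0.974 = 275
75–89: 993 × 0.975 = 968
Net migration: 75–89 − 72 → 896
Giving 646 / 249 / 1276 / 490 / 275 / 896.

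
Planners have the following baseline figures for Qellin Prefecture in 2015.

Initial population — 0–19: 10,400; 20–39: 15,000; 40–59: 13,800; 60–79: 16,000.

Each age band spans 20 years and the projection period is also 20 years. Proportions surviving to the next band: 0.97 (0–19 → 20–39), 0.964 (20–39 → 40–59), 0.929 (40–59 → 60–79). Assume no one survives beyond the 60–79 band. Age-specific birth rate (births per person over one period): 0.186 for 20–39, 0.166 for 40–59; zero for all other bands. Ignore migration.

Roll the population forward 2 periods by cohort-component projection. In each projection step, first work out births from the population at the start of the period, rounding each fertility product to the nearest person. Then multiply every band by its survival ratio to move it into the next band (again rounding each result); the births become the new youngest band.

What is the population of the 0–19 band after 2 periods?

(Bands numbered youngest = 1 to oldest = 4.)
Period 1:
Births: 15000 × 0.186 = 2790 ; 13800 × 0.166 = 2291 — total 5081
Band 2: 10400 × 0.97 = 10088
Band 3: 15000 × 0.964 = 14460
Band 4: 13800 × 0.929 = 12820
Giving 5081 / 10088 / 14460 / 12820.
Period 2:
Births: 10088 × 0.186 = 1876 ; 14460 × 0.166 = 2400 — total 4276
Band 2: 5081 × 0.97 = 4929
Band 3: 10088 × 0.964 = 9725
Band 4: 14460 × 0.929 = 13433
Giving 4276 / 4929 / 9725 / 13433.

4276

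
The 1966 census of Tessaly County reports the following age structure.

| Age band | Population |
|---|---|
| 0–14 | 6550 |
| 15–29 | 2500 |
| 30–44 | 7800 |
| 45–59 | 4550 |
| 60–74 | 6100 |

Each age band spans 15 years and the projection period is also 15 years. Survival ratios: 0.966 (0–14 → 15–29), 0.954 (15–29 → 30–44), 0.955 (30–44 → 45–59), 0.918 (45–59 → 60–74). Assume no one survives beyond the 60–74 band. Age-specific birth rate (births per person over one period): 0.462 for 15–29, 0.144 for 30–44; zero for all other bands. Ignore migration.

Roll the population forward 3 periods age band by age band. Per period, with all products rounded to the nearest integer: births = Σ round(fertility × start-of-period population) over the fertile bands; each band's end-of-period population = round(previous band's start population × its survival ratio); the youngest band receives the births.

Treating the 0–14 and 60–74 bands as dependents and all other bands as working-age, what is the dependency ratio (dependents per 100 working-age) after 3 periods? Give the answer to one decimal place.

36.1

Call the bands 1 to 5, youngest first.
— Period 1 —
Births: 2500 × 0.462 = 1155, 7800 × 0.144 = 1123 — total 2278
Band 2: 6550 × 0.966 = 6327
Band 3: 2500 × 0.954 = 2385
Band 4: 7800 × 0.955 = 7449
Band 5: 4550 × 0.918 = 4177
→ [2278, 6327, 2385, 7449, 4177]
— Period 2 —
Births: 6327 × 0.462 = 2923, 2385 × 0.144 = 343 — total 3266
Band 2: 2278 × 0.966 = 2201
Band 3: 6327 × 0.954 = 6036
Band 4: 2385 × 0.955 = 2278
Band 5: 7449 × 0.918 = 6838
→ [3266, 2201, 6036, 2278, 6838]
— Period 3 —
Births: 2201 × 0.462 = 1017, 6036 × 0.144 = 869 — total 1886
Band 2: 3266 × 0.966 = 3155
Band 3: 2201 × 0.954 = 2100
Band 4: 6036 × 0.955 = 5764
Band 5: 2278 × 0.918 = 2091
→ [1886, 3155, 2100, 5764, 2091]
Dependents (band 0–14 + band 60–74) = 1886 + 2091 = 3977; working-age = 11019; ratio = 3977/11019 × 100 = 36.1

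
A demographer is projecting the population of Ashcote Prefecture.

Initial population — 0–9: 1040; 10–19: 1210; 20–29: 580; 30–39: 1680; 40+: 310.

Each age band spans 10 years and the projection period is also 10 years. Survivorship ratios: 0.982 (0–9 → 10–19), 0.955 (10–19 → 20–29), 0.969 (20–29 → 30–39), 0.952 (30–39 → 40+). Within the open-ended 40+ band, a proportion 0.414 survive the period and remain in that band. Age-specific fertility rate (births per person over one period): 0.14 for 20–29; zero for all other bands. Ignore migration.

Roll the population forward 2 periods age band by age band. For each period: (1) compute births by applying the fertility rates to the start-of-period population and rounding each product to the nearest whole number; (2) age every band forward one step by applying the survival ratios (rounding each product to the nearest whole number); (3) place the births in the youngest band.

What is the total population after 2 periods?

(Bands numbered youngest = 1 to oldest = 5.)
Period 1:
Births: 580 * 0.14 = 81
Band 2: 1040 * 0.982 = 1021
Band 3: 1210 * 0.955 = 1156
Band 4: 580 * 0.969 = 562
Band 5: 1680 * 0.952 + 310 * 0.414 = 1599 + 128 = 1727
End of period: [81, 1021, 1156, 562, 1727]
Period 2:
Births: 1156 * 0.14 = 162
Band 2: 81 * 0.982 = 80
Band 3: 1021 * 0.955 = 975
Band 4: 1156 * 0.969 = 1120
Band 5: 562 * 0.952 + 1727 * 0.414 = 535 + 715 = 1250
End of period: [162, 80, 975, 1120, 1250]
Total after period 2: 162 + 80 + 975 + 1120 + 1250 = 3587

3587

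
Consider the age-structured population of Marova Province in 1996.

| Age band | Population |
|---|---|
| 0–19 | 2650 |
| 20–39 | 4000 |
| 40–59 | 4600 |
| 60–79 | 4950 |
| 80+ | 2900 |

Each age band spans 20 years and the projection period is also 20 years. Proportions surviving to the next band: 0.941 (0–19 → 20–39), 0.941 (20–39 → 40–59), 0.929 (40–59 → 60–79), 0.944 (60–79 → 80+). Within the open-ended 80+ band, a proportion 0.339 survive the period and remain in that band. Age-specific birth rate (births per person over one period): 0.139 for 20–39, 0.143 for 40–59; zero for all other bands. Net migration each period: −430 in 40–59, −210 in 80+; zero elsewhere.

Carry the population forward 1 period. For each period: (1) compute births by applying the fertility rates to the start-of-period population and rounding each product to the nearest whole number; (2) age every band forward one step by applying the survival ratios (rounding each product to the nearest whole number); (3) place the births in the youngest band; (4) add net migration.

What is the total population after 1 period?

16761

Numbering the groups 1..5 from youngest to oldest:
After projecting period 1:
Births: 4000 * 0.139 = 556, 4600 * 0.143 = 658 → 1214
Group 2: 2650 * 0.941 = 2494
Group 3: 4000 * 0.941 = 3764
Group 4: 4600 * 0.929 = 4273
Group 5: 4950 * 0.944 + 2900 * 0.339 = 4673 + 983 = 5656
Net migration: Group 3 − 430 → 3334; Group 5 − 210 → 5446
Population now: 0–19=1214, 20–39=2494, 40–59=3334, 60–79=4273, 80+=5446
Total after period 1: 1214 + 2494 + 3334 + 4273 + 5446 = 16761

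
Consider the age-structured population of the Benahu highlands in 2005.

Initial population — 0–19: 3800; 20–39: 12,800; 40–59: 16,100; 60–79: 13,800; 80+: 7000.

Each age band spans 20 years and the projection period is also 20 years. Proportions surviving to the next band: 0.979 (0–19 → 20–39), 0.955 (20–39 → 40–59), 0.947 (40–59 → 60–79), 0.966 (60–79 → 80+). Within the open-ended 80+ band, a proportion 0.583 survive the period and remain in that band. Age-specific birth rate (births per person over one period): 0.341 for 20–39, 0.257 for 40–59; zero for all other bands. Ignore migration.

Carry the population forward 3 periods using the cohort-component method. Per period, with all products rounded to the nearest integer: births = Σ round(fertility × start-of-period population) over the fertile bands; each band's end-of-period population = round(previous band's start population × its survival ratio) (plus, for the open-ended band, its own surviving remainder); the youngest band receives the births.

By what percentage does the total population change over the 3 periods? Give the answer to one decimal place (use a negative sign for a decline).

Period 1.
Births: 12800 × 0.341 = 4365 ; 16100 × 0.257 = 4138 → total 8503
20–39: 3800 × 0.979 = 3720
40–59: 12800 × 0.955 = 12224
60–79: 16100 × 0.947 = 15247
80+: 13800 × 0.966 + 7000 × 0.583 = 13331 + 4081 = 17412
End of period: [8503, 3720, 12224, 15247, 17412]
Period 2.
Births: 3720 × 0.341 = 1269 ; 12224 × 0.257 = 3142 → total 4411
20–39: 8503 × 0.979 = 8324
40–59: 3720 × 0.955 = 3553
60–79: 12224 × 0.947 = 11576
80+: 15247 × 0.966 + 17412 × 0.583 = 14729 + 10151 = 24880
End of period: [4411, 8324, 3553, 11576, 24880]
Period 3.
Births: 8324 × 0.341 = 2838 ; 3553 × 0.257 = 913 → total 3751
20–39: 4411 × 0.979 = 4318
40–59: 8324 × 0.955 = 7949
60–79: 3553 × 0.947 = 3365
80+: 11576 × 0.966 + 24880 × 0.583 = 11182 + 14505 = 25687
End of period: [3751, 4318, 7949, 3365, 25687]
Total: 53500 → 45070; change = -8430; percentage change = -15.8%

-15.8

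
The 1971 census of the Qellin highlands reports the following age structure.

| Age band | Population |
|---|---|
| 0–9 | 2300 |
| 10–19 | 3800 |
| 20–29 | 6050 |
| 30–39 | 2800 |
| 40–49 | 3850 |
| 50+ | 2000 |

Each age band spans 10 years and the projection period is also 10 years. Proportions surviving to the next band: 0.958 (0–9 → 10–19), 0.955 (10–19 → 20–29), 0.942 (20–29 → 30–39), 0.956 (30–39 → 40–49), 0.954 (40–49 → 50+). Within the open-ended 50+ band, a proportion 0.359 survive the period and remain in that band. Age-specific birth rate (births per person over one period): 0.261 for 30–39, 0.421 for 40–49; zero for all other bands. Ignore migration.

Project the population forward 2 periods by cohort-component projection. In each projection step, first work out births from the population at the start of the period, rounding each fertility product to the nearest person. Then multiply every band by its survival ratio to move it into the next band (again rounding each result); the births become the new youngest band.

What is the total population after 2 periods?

Period 1:
Births: 2800 × 0.261 = 731 ; 3850 × 0.421 = 1621 → total 2352
10–19: 2300 × 0.958 = 2203
20–29: 3800 × 0.955 = 3629
30–39: 6050 × 0.942 = 5699
40–49: 2800 × 0.956 = 2677
50+: 3850 × 0.954 + 2000 × 0.359 = 3673 + 718 = 4391
Giving 2352 / 2203 / 3629 / 5699 / 2677 / 4391.
Period 2:
Births: 5699 × 0.261 = 1487 ; 2677 × 0.421 = 1127 → total 2614
10–19: 2352 × 0.958 = 2253
20–29: 2203 × 0.955 = 2104
30–39: 3629 × 0.942 = 3419
40–49: 5699 × 0.956 = 5448
50+: 2677 × 0.954 + 4391 × 0.359 = 2554 + 1576 = 4130
Giving 2614 / 2253 / 2104 / 3419 / 5448 / 4130.
Total after period 2: 2614 + 2253 + 2104 + 3419 + 5448 + 4130 = 19968

19968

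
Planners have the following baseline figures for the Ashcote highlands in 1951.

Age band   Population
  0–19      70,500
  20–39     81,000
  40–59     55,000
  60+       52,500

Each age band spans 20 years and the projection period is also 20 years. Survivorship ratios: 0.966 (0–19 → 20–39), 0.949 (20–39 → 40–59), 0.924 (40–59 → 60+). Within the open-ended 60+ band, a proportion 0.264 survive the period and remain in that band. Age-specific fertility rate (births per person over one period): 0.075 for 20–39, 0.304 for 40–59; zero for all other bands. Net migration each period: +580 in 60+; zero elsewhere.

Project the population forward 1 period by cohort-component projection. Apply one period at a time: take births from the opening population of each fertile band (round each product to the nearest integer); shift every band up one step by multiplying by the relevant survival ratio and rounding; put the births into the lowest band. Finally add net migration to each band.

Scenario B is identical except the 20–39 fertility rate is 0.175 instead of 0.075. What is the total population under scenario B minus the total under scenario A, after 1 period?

Let band 1 be 0–19 through band 4 = 60+.
After projecting period 1:
Births: 81000 × 0.075 = 6075 ; 55000 × 0.304 = 16720 → total 22795
Band 2: 70500 × 0.966 = 68103
Band 3: 81000 × 0.949 = 76869
Band 4: 55000 × 0.924 + 52500 × 0.264 = 50820 + 13860 = 64680
Net migration: Band 4 + 580 → 65260
Population now: 0–19=22795, 20–39=68103, 40–59=76869, 60+=65260
Scenario A total after 1 period: 233027
Scenario B projection —
After projecting period 1:
Births: 81000 × 0.175 = 14175 ; 55000 × 0.304 = 16720 → total 30895
Band 2: 70500 × 0.966 = 68103
Band 3: 81000 × 0.949 = 76869
Band 4: 55000 × 0.924 + 52500 × 0.264 = 50820 + 13860 = 64680
Net migration: Band 4 + 580 → 65260
Population now: 0–19=30895, 20–39=68103, 40–59=76869, 60+=65260
Scenario B total after 1 period: 241127
Difference B − A = 241127 − 233027 = 8100

8100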